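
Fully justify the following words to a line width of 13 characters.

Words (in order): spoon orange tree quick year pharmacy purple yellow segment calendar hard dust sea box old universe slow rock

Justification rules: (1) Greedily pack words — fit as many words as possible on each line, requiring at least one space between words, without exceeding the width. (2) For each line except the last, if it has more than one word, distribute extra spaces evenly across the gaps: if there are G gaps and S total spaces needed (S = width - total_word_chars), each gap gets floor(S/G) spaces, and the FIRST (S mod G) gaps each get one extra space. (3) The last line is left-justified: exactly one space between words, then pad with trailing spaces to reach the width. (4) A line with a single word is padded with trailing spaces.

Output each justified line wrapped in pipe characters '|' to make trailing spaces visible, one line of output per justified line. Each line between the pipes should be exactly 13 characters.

Answer: |spoon  orange|
|tree    quick|
|year pharmacy|
|purple yellow|
|segment      |
|calendar hard|
|dust  sea box|
|old  universe|
|slow rock    |

Derivation:
Line 1: ['spoon', 'orange'] (min_width=12, slack=1)
Line 2: ['tree', 'quick'] (min_width=10, slack=3)
Line 3: ['year', 'pharmacy'] (min_width=13, slack=0)
Line 4: ['purple', 'yellow'] (min_width=13, slack=0)
Line 5: ['segment'] (min_width=7, slack=6)
Line 6: ['calendar', 'hard'] (min_width=13, slack=0)
Line 7: ['dust', 'sea', 'box'] (min_width=12, slack=1)
Line 8: ['old', 'universe'] (min_width=12, slack=1)
Line 9: ['slow', 'rock'] (min_width=9, slack=4)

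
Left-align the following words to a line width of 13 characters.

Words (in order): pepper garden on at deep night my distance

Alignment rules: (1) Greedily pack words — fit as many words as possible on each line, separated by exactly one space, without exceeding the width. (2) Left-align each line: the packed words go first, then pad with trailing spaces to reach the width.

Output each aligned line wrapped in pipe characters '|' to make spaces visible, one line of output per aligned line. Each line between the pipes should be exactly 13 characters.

Answer: |pepper garden|
|on at deep   |
|night my     |
|distance     |

Derivation:
Line 1: ['pepper', 'garden'] (min_width=13, slack=0)
Line 2: ['on', 'at', 'deep'] (min_width=10, slack=3)
Line 3: ['night', 'my'] (min_width=8, slack=5)
Line 4: ['distance'] (min_width=8, slack=5)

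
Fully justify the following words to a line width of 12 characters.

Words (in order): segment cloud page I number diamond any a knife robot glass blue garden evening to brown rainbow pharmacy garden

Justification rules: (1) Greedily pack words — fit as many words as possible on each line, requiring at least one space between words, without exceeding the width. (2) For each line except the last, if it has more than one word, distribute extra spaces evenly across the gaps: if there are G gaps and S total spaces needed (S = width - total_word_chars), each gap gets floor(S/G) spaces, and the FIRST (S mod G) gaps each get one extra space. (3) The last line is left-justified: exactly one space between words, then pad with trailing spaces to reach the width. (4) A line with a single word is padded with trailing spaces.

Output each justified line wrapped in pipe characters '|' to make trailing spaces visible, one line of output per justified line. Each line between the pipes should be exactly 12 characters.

Line 1: ['segment'] (min_width=7, slack=5)
Line 2: ['cloud', 'page', 'I'] (min_width=12, slack=0)
Line 3: ['number'] (min_width=6, slack=6)
Line 4: ['diamond', 'any'] (min_width=11, slack=1)
Line 5: ['a', 'knife'] (min_width=7, slack=5)
Line 6: ['robot', 'glass'] (min_width=11, slack=1)
Line 7: ['blue', 'garden'] (min_width=11, slack=1)
Line 8: ['evening', 'to'] (min_width=10, slack=2)
Line 9: ['brown'] (min_width=5, slack=7)
Line 10: ['rainbow'] (min_width=7, slack=5)
Line 11: ['pharmacy'] (min_width=8, slack=4)
Line 12: ['garden'] (min_width=6, slack=6)

Answer: |segment     |
|cloud page I|
|number      |
|diamond  any|
|a      knife|
|robot  glass|
|blue  garden|
|evening   to|
|brown       |
|rainbow     |
|pharmacy    |
|garden      |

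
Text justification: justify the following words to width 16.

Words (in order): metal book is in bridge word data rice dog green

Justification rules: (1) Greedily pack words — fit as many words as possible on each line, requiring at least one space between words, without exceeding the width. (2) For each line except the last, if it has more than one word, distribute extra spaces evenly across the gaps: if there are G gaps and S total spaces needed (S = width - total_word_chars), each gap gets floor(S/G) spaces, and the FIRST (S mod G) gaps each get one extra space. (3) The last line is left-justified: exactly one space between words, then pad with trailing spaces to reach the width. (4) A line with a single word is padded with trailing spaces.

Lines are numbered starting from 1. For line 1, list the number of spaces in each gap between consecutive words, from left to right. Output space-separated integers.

Line 1: ['metal', 'book', 'is', 'in'] (min_width=16, slack=0)
Line 2: ['bridge', 'word', 'data'] (min_width=16, slack=0)
Line 3: ['rice', 'dog', 'green'] (min_width=14, slack=2)

Answer: 1 1 1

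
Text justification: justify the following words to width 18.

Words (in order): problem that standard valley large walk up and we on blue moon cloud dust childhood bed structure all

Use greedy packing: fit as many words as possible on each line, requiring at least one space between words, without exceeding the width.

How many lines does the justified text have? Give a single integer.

Answer: 7

Derivation:
Line 1: ['problem', 'that'] (min_width=12, slack=6)
Line 2: ['standard', 'valley'] (min_width=15, slack=3)
Line 3: ['large', 'walk', 'up', 'and'] (min_width=17, slack=1)
Line 4: ['we', 'on', 'blue', 'moon'] (min_width=15, slack=3)
Line 5: ['cloud', 'dust'] (min_width=10, slack=8)
Line 6: ['childhood', 'bed'] (min_width=13, slack=5)
Line 7: ['structure', 'all'] (min_width=13, slack=5)
Total lines: 7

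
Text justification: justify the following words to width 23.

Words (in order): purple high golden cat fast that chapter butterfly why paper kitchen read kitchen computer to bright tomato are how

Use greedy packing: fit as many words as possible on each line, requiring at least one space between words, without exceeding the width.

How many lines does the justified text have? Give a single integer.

Answer: 6

Derivation:
Line 1: ['purple', 'high', 'golden', 'cat'] (min_width=22, slack=1)
Line 2: ['fast', 'that', 'chapter'] (min_width=17, slack=6)
Line 3: ['butterfly', 'why', 'paper'] (min_width=19, slack=4)
Line 4: ['kitchen', 'read', 'kitchen'] (min_width=20, slack=3)
Line 5: ['computer', 'to', 'bright'] (min_width=18, slack=5)
Line 6: ['tomato', 'are', 'how'] (min_width=14, slack=9)
Total lines: 6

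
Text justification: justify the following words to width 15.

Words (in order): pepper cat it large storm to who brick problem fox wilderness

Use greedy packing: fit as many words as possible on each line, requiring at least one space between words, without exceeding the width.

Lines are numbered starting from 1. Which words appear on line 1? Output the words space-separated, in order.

Answer: pepper cat it

Derivation:
Line 1: ['pepper', 'cat', 'it'] (min_width=13, slack=2)
Line 2: ['large', 'storm', 'to'] (min_width=14, slack=1)
Line 3: ['who', 'brick'] (min_width=9, slack=6)
Line 4: ['problem', 'fox'] (min_width=11, slack=4)
Line 5: ['wilderness'] (min_width=10, slack=5)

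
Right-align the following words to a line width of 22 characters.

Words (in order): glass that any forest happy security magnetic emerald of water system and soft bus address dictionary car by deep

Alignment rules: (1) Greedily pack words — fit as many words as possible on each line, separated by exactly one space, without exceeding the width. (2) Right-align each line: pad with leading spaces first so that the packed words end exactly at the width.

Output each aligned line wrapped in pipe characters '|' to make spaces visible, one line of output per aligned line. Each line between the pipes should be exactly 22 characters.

Answer: | glass that any forest|
|        happy security|
|   magnetic emerald of|
| water system and soft|
|bus address dictionary|
|           car by deep|

Derivation:
Line 1: ['glass', 'that', 'any', 'forest'] (min_width=21, slack=1)
Line 2: ['happy', 'security'] (min_width=14, slack=8)
Line 3: ['magnetic', 'emerald', 'of'] (min_width=19, slack=3)
Line 4: ['water', 'system', 'and', 'soft'] (min_width=21, slack=1)
Line 5: ['bus', 'address', 'dictionary'] (min_width=22, slack=0)
Line 6: ['car', 'by', 'deep'] (min_width=11, slack=11)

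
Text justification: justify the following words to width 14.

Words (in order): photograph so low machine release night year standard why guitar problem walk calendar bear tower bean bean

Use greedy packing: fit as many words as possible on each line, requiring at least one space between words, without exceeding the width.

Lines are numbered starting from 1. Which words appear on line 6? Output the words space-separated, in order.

Answer: problem walk

Derivation:
Line 1: ['photograph', 'so'] (min_width=13, slack=1)
Line 2: ['low', 'machine'] (min_width=11, slack=3)
Line 3: ['release', 'night'] (min_width=13, slack=1)
Line 4: ['year', 'standard'] (min_width=13, slack=1)
Line 5: ['why', 'guitar'] (min_width=10, slack=4)
Line 6: ['problem', 'walk'] (min_width=12, slack=2)
Line 7: ['calendar', 'bear'] (min_width=13, slack=1)
Line 8: ['tower', 'bean'] (min_width=10, slack=4)
Line 9: ['bean'] (min_width=4, slack=10)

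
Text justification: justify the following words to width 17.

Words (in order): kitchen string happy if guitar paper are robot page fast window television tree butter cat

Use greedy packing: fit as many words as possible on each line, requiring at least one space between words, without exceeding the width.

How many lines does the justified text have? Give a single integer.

Line 1: ['kitchen', 'string'] (min_width=14, slack=3)
Line 2: ['happy', 'if', 'guitar'] (min_width=15, slack=2)
Line 3: ['paper', 'are', 'robot'] (min_width=15, slack=2)
Line 4: ['page', 'fast', 'window'] (min_width=16, slack=1)
Line 5: ['television', 'tree'] (min_width=15, slack=2)
Line 6: ['butter', 'cat'] (min_width=10, slack=7)
Total lines: 6

Answer: 6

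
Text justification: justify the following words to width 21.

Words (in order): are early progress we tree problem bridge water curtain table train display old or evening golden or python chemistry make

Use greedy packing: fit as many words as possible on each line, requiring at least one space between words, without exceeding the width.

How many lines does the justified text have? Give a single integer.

Answer: 6

Derivation:
Line 1: ['are', 'early', 'progress', 'we'] (min_width=21, slack=0)
Line 2: ['tree', 'problem', 'bridge'] (min_width=19, slack=2)
Line 3: ['water', 'curtain', 'table'] (min_width=19, slack=2)
Line 4: ['train', 'display', 'old', 'or'] (min_width=20, slack=1)
Line 5: ['evening', 'golden', 'or'] (min_width=17, slack=4)
Line 6: ['python', 'chemistry', 'make'] (min_width=21, slack=0)
Total lines: 6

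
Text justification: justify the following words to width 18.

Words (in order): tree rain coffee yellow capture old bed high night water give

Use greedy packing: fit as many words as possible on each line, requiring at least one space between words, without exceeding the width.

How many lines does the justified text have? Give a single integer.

Answer: 4

Derivation:
Line 1: ['tree', 'rain', 'coffee'] (min_width=16, slack=2)
Line 2: ['yellow', 'capture', 'old'] (min_width=18, slack=0)
Line 3: ['bed', 'high', 'night'] (min_width=14, slack=4)
Line 4: ['water', 'give'] (min_width=10, slack=8)
Total lines: 4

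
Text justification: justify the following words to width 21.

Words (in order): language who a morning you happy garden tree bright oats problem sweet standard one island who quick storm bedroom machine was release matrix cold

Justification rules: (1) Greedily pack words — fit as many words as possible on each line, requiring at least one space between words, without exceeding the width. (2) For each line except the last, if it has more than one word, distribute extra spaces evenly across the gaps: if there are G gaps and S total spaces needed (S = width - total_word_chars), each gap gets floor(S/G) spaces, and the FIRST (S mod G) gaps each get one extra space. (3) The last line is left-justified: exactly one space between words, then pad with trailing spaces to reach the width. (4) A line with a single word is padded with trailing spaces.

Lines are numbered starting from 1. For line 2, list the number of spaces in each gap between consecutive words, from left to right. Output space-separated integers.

Answer: 3 3

Derivation:
Line 1: ['language', 'who', 'a'] (min_width=14, slack=7)
Line 2: ['morning', 'you', 'happy'] (min_width=17, slack=4)
Line 3: ['garden', 'tree', 'bright'] (min_width=18, slack=3)
Line 4: ['oats', 'problem', 'sweet'] (min_width=18, slack=3)
Line 5: ['standard', 'one', 'island'] (min_width=19, slack=2)
Line 6: ['who', 'quick', 'storm'] (min_width=15, slack=6)
Line 7: ['bedroom', 'machine', 'was'] (min_width=19, slack=2)
Line 8: ['release', 'matrix', 'cold'] (min_width=19, slack=2)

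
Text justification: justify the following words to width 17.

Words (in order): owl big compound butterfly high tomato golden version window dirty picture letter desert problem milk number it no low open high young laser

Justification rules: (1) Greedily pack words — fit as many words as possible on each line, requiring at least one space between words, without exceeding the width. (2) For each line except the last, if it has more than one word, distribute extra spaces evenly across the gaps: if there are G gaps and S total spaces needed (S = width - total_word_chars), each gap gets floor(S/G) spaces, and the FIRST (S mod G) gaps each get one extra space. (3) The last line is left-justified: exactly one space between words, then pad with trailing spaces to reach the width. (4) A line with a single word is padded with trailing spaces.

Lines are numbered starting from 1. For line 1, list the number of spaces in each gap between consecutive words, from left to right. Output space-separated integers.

Answer: 2 1

Derivation:
Line 1: ['owl', 'big', 'compound'] (min_width=16, slack=1)
Line 2: ['butterfly', 'high'] (min_width=14, slack=3)
Line 3: ['tomato', 'golden'] (min_width=13, slack=4)
Line 4: ['version', 'window'] (min_width=14, slack=3)
Line 5: ['dirty', 'picture'] (min_width=13, slack=4)
Line 6: ['letter', 'desert'] (min_width=13, slack=4)
Line 7: ['problem', 'milk'] (min_width=12, slack=5)
Line 8: ['number', 'it', 'no', 'low'] (min_width=16, slack=1)
Line 9: ['open', 'high', 'young'] (min_width=15, slack=2)
Line 10: ['laser'] (min_width=5, slack=12)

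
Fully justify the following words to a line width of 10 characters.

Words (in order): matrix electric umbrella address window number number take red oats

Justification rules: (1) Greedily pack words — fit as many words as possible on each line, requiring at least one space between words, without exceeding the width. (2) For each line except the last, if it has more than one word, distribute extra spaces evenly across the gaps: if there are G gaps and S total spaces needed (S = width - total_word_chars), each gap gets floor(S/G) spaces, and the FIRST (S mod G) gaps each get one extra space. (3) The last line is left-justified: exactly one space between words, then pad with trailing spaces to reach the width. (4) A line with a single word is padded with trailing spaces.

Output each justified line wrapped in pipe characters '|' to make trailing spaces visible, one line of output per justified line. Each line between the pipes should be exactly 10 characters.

Line 1: ['matrix'] (min_width=6, slack=4)
Line 2: ['electric'] (min_width=8, slack=2)
Line 3: ['umbrella'] (min_width=8, slack=2)
Line 4: ['address'] (min_width=7, slack=3)
Line 5: ['window'] (min_width=6, slack=4)
Line 6: ['number'] (min_width=6, slack=4)
Line 7: ['number'] (min_width=6, slack=4)
Line 8: ['take', 'red'] (min_width=8, slack=2)
Line 9: ['oats'] (min_width=4, slack=6)

Answer: |matrix    |
|electric  |
|umbrella  |
|address   |
|window    |
|number    |
|number    |
|take   red|
|oats      |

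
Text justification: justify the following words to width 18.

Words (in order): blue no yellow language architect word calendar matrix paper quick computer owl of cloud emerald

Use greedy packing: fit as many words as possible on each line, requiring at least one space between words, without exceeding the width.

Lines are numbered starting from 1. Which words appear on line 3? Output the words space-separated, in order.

Line 1: ['blue', 'no', 'yellow'] (min_width=14, slack=4)
Line 2: ['language', 'architect'] (min_width=18, slack=0)
Line 3: ['word', 'calendar'] (min_width=13, slack=5)
Line 4: ['matrix', 'paper', 'quick'] (min_width=18, slack=0)
Line 5: ['computer', 'owl', 'of'] (min_width=15, slack=3)
Line 6: ['cloud', 'emerald'] (min_width=13, slack=5)

Answer: word calendar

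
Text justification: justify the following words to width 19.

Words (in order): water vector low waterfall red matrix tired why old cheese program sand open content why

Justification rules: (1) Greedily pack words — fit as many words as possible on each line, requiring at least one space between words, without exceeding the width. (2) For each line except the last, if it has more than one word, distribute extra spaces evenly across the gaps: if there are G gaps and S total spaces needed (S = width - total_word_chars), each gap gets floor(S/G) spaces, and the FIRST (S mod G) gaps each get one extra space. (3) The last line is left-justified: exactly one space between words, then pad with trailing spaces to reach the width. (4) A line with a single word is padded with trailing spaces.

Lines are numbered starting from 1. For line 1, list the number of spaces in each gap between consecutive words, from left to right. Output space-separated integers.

Line 1: ['water', 'vector', 'low'] (min_width=16, slack=3)
Line 2: ['waterfall', 'red'] (min_width=13, slack=6)
Line 3: ['matrix', 'tired', 'why'] (min_width=16, slack=3)
Line 4: ['old', 'cheese', 'program'] (min_width=18, slack=1)
Line 5: ['sand', 'open', 'content'] (min_width=17, slack=2)
Line 6: ['why'] (min_width=3, slack=16)

Answer: 3 2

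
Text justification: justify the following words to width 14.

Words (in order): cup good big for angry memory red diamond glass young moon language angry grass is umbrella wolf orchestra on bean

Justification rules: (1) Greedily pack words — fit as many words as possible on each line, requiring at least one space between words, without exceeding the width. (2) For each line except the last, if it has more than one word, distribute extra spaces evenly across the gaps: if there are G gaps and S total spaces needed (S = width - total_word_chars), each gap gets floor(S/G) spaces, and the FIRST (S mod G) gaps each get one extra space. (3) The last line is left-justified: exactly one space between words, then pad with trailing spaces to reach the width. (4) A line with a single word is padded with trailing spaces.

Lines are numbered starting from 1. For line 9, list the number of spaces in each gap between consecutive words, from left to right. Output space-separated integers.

Line 1: ['cup', 'good', 'big'] (min_width=12, slack=2)
Line 2: ['for', 'angry'] (min_width=9, slack=5)
Line 3: ['memory', 'red'] (min_width=10, slack=4)
Line 4: ['diamond', 'glass'] (min_width=13, slack=1)
Line 5: ['young', 'moon'] (min_width=10, slack=4)
Line 6: ['language', 'angry'] (min_width=14, slack=0)
Line 7: ['grass', 'is'] (min_width=8, slack=6)
Line 8: ['umbrella', 'wolf'] (min_width=13, slack=1)
Line 9: ['orchestra', 'on'] (min_width=12, slack=2)
Line 10: ['bean'] (min_width=4, slack=10)

Answer: 3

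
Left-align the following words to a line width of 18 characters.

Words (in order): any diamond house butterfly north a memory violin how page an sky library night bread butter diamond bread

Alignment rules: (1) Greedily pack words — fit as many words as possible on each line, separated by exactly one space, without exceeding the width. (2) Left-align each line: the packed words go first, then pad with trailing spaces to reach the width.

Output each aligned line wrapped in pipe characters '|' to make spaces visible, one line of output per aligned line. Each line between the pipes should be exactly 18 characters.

Answer: |any diamond house |
|butterfly north a |
|memory violin how |
|page an sky       |
|library night     |
|bread butter      |
|diamond bread     |

Derivation:
Line 1: ['any', 'diamond', 'house'] (min_width=17, slack=1)
Line 2: ['butterfly', 'north', 'a'] (min_width=17, slack=1)
Line 3: ['memory', 'violin', 'how'] (min_width=17, slack=1)
Line 4: ['page', 'an', 'sky'] (min_width=11, slack=7)
Line 5: ['library', 'night'] (min_width=13, slack=5)
Line 6: ['bread', 'butter'] (min_width=12, slack=6)
Line 7: ['diamond', 'bread'] (min_width=13, slack=5)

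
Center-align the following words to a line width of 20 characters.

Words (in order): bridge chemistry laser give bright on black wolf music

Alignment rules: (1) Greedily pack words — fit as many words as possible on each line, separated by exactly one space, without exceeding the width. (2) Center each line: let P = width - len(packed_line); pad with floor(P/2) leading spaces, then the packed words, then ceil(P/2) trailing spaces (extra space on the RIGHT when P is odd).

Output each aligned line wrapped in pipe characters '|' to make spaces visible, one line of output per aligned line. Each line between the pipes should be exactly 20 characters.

Line 1: ['bridge', 'chemistry'] (min_width=16, slack=4)
Line 2: ['laser', 'give', 'bright', 'on'] (min_width=20, slack=0)
Line 3: ['black', 'wolf', 'music'] (min_width=16, slack=4)

Answer: |  bridge chemistry  |
|laser give bright on|
|  black wolf music  |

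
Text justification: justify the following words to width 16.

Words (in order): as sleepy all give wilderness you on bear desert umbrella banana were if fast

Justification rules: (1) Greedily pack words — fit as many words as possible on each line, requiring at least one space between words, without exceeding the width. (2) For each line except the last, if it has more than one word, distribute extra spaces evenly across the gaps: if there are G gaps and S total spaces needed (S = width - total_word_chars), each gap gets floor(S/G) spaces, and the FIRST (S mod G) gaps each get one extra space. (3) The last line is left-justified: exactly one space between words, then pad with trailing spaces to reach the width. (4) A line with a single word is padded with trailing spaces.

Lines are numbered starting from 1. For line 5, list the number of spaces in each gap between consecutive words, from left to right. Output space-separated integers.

Line 1: ['as', 'sleepy', 'all'] (min_width=13, slack=3)
Line 2: ['give', 'wilderness'] (min_width=15, slack=1)
Line 3: ['you', 'on', 'bear'] (min_width=11, slack=5)
Line 4: ['desert', 'umbrella'] (min_width=15, slack=1)
Line 5: ['banana', 'were', 'if'] (min_width=14, slack=2)
Line 6: ['fast'] (min_width=4, slack=12)

Answer: 2 2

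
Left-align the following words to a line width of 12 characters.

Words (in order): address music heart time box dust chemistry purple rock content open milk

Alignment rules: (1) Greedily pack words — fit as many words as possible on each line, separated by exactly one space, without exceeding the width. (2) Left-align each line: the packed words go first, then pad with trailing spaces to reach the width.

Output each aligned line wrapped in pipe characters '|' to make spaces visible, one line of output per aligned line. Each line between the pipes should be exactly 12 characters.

Line 1: ['address'] (min_width=7, slack=5)
Line 2: ['music', 'heart'] (min_width=11, slack=1)
Line 3: ['time', 'box'] (min_width=8, slack=4)
Line 4: ['dust'] (min_width=4, slack=8)
Line 5: ['chemistry'] (min_width=9, slack=3)
Line 6: ['purple', 'rock'] (min_width=11, slack=1)
Line 7: ['content', 'open'] (min_width=12, slack=0)
Line 8: ['milk'] (min_width=4, slack=8)

Answer: |address     |
|music heart |
|time box    |
|dust        |
|chemistry   |
|purple rock |
|content open|
|milk        |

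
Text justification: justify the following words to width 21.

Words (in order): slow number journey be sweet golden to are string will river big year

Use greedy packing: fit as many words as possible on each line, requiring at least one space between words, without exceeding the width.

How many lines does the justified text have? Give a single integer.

Answer: 4

Derivation:
Line 1: ['slow', 'number', 'journey'] (min_width=19, slack=2)
Line 2: ['be', 'sweet', 'golden', 'to'] (min_width=18, slack=3)
Line 3: ['are', 'string', 'will', 'river'] (min_width=21, slack=0)
Line 4: ['big', 'year'] (min_width=8, slack=13)
Total lines: 4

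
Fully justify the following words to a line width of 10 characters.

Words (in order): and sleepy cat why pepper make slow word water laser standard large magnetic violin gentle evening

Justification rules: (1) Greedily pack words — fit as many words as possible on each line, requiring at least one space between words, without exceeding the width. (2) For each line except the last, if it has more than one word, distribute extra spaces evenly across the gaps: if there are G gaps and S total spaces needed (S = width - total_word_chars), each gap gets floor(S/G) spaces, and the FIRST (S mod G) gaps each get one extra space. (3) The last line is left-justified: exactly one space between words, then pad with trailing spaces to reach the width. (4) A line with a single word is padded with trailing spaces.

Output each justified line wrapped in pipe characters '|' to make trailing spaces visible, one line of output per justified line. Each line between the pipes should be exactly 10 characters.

Answer: |and sleepy|
|cat    why|
|pepper    |
|make  slow|
|word water|
|laser     |
|standard  |
|large     |
|magnetic  |
|violin    |
|gentle    |
|evening   |

Derivation:
Line 1: ['and', 'sleepy'] (min_width=10, slack=0)
Line 2: ['cat', 'why'] (min_width=7, slack=3)
Line 3: ['pepper'] (min_width=6, slack=4)
Line 4: ['make', 'slow'] (min_width=9, slack=1)
Line 5: ['word', 'water'] (min_width=10, slack=0)
Line 6: ['laser'] (min_width=5, slack=5)
Line 7: ['standard'] (min_width=8, slack=2)
Line 8: ['large'] (min_width=5, slack=5)
Line 9: ['magnetic'] (min_width=8, slack=2)
Line 10: ['violin'] (min_width=6, slack=4)
Line 11: ['gentle'] (min_width=6, slack=4)
Line 12: ['evening'] (min_width=7, slack=3)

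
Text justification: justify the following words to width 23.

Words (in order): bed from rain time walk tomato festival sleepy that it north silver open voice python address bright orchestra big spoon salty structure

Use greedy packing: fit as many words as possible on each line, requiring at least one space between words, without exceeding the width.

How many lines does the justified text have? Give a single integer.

Line 1: ['bed', 'from', 'rain', 'time', 'walk'] (min_width=23, slack=0)
Line 2: ['tomato', 'festival', 'sleepy'] (min_width=22, slack=1)
Line 3: ['that', 'it', 'north', 'silver'] (min_width=20, slack=3)
Line 4: ['open', 'voice', 'python'] (min_width=17, slack=6)
Line 5: ['address', 'bright'] (min_width=14, slack=9)
Line 6: ['orchestra', 'big', 'spoon'] (min_width=19, slack=4)
Line 7: ['salty', 'structure'] (min_width=15, slack=8)
Total lines: 7

Answer: 7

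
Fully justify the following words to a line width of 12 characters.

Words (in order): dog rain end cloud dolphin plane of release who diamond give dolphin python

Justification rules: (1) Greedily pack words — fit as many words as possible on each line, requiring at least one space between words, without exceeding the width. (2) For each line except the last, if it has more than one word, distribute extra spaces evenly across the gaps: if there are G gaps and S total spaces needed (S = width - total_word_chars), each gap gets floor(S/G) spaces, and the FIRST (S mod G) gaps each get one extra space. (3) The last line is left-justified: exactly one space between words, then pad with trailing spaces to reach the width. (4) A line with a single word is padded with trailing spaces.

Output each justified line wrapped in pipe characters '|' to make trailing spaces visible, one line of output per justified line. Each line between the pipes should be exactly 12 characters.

Answer: |dog rain end|
|cloud       |
|dolphin     |
|plane     of|
|release  who|
|diamond give|
|dolphin     |
|python      |

Derivation:
Line 1: ['dog', 'rain', 'end'] (min_width=12, slack=0)
Line 2: ['cloud'] (min_width=5, slack=7)
Line 3: ['dolphin'] (min_width=7, slack=5)
Line 4: ['plane', 'of'] (min_width=8, slack=4)
Line 5: ['release', 'who'] (min_width=11, slack=1)
Line 6: ['diamond', 'give'] (min_width=12, slack=0)
Line 7: ['dolphin'] (min_width=7, slack=5)
Line 8: ['python'] (min_width=6, slack=6)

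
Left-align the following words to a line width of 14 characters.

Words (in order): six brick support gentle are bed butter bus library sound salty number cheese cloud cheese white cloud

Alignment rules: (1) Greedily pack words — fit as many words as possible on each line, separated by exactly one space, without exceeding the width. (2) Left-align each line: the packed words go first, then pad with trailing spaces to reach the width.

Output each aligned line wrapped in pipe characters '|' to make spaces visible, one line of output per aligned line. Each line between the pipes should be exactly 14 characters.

Line 1: ['six', 'brick'] (min_width=9, slack=5)
Line 2: ['support', 'gentle'] (min_width=14, slack=0)
Line 3: ['are', 'bed', 'butter'] (min_width=14, slack=0)
Line 4: ['bus', 'library'] (min_width=11, slack=3)
Line 5: ['sound', 'salty'] (min_width=11, slack=3)
Line 6: ['number', 'cheese'] (min_width=13, slack=1)
Line 7: ['cloud', 'cheese'] (min_width=12, slack=2)
Line 8: ['white', 'cloud'] (min_width=11, slack=3)

Answer: |six brick     |
|support gentle|
|are bed butter|
|bus library   |
|sound salty   |
|number cheese |
|cloud cheese  |
|white cloud   |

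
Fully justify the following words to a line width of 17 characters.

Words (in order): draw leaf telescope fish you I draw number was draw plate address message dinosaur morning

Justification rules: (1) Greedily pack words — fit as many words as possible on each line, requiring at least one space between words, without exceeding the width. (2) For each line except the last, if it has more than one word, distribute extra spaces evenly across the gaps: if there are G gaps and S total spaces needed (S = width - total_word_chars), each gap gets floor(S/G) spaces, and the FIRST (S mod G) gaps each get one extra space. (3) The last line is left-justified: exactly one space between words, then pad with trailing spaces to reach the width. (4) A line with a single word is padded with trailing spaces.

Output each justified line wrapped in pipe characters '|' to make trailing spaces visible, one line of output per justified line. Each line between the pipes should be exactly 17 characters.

Answer: |draw         leaf|
|telescope    fish|
|you I draw number|
|was   draw  plate|
|address   message|
|dinosaur morning |

Derivation:
Line 1: ['draw', 'leaf'] (min_width=9, slack=8)
Line 2: ['telescope', 'fish'] (min_width=14, slack=3)
Line 3: ['you', 'I', 'draw', 'number'] (min_width=17, slack=0)
Line 4: ['was', 'draw', 'plate'] (min_width=14, slack=3)
Line 5: ['address', 'message'] (min_width=15, slack=2)
Line 6: ['dinosaur', 'morning'] (min_width=16, slack=1)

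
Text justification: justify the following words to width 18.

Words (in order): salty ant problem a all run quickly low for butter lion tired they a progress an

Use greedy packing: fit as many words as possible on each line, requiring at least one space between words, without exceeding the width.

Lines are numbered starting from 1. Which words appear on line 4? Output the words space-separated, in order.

Line 1: ['salty', 'ant', 'problem'] (min_width=17, slack=1)
Line 2: ['a', 'all', 'run', 'quickly'] (min_width=17, slack=1)
Line 3: ['low', 'for', 'butter'] (min_width=14, slack=4)
Line 4: ['lion', 'tired', 'they', 'a'] (min_width=17, slack=1)
Line 5: ['progress', 'an'] (min_width=11, slack=7)

Answer: lion tired they a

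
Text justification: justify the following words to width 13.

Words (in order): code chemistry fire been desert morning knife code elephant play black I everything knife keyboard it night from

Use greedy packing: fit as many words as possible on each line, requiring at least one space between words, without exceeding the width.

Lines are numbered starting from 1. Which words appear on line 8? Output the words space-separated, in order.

Line 1: ['code'] (min_width=4, slack=9)
Line 2: ['chemistry'] (min_width=9, slack=4)
Line 3: ['fire', 'been'] (min_width=9, slack=4)
Line 4: ['desert'] (min_width=6, slack=7)
Line 5: ['morning', 'knife'] (min_width=13, slack=0)
Line 6: ['code', 'elephant'] (min_width=13, slack=0)
Line 7: ['play', 'black', 'I'] (min_width=12, slack=1)
Line 8: ['everything'] (min_width=10, slack=3)
Line 9: ['knife'] (min_width=5, slack=8)
Line 10: ['keyboard', 'it'] (min_width=11, slack=2)
Line 11: ['night', 'from'] (min_width=10, slack=3)

Answer: everything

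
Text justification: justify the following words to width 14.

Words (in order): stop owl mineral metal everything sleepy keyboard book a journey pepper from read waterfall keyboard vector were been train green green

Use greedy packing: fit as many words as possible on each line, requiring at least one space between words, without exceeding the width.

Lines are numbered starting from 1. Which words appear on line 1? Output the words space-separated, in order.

Answer: stop owl

Derivation:
Line 1: ['stop', 'owl'] (min_width=8, slack=6)
Line 2: ['mineral', 'metal'] (min_width=13, slack=1)
Line 3: ['everything'] (min_width=10, slack=4)
Line 4: ['sleepy'] (min_width=6, slack=8)
Line 5: ['keyboard', 'book'] (min_width=13, slack=1)
Line 6: ['a', 'journey'] (min_width=9, slack=5)
Line 7: ['pepper', 'from'] (min_width=11, slack=3)
Line 8: ['read', 'waterfall'] (min_width=14, slack=0)
Line 9: ['keyboard'] (min_width=8, slack=6)
Line 10: ['vector', 'were'] (min_width=11, slack=3)
Line 11: ['been', 'train'] (min_width=10, slack=4)
Line 12: ['green', 'green'] (min_width=11, slack=3)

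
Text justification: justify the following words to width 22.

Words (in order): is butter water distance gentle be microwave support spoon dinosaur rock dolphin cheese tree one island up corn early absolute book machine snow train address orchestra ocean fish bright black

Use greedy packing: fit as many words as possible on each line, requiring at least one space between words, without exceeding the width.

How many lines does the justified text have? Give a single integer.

Line 1: ['is', 'butter', 'water'] (min_width=15, slack=7)
Line 2: ['distance', 'gentle', 'be'] (min_width=18, slack=4)
Line 3: ['microwave', 'support'] (min_width=17, slack=5)
Line 4: ['spoon', 'dinosaur', 'rock'] (min_width=19, slack=3)
Line 5: ['dolphin', 'cheese', 'tree'] (min_width=19, slack=3)
Line 6: ['one', 'island', 'up', 'corn'] (min_width=18, slack=4)
Line 7: ['early', 'absolute', 'book'] (min_width=19, slack=3)
Line 8: ['machine', 'snow', 'train'] (min_width=18, slack=4)
Line 9: ['address', 'orchestra'] (min_width=17, slack=5)
Line 10: ['ocean', 'fish', 'bright'] (min_width=17, slack=5)
Line 11: ['black'] (min_width=5, slack=17)
Total lines: 11

Answer: 11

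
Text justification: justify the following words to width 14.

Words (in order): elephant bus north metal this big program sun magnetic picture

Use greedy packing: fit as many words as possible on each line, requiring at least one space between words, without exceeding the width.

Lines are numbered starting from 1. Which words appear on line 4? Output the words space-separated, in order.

Answer: program sun

Derivation:
Line 1: ['elephant', 'bus'] (min_width=12, slack=2)
Line 2: ['north', 'metal'] (min_width=11, slack=3)
Line 3: ['this', 'big'] (min_width=8, slack=6)
Line 4: ['program', 'sun'] (min_width=11, slack=3)
Line 5: ['magnetic'] (min_width=8, slack=6)
Line 6: ['picture'] (min_width=7, slack=7)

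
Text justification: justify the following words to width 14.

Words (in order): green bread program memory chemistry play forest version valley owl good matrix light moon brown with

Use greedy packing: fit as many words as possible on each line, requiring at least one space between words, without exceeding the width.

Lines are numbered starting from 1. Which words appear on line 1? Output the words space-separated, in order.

Answer: green bread

Derivation:
Line 1: ['green', 'bread'] (min_width=11, slack=3)
Line 2: ['program', 'memory'] (min_width=14, slack=0)
Line 3: ['chemistry', 'play'] (min_width=14, slack=0)
Line 4: ['forest', 'version'] (min_width=14, slack=0)
Line 5: ['valley', 'owl'] (min_width=10, slack=4)
Line 6: ['good', 'matrix'] (min_width=11, slack=3)
Line 7: ['light', 'moon'] (min_width=10, slack=4)
Line 8: ['brown', 'with'] (min_width=10, slack=4)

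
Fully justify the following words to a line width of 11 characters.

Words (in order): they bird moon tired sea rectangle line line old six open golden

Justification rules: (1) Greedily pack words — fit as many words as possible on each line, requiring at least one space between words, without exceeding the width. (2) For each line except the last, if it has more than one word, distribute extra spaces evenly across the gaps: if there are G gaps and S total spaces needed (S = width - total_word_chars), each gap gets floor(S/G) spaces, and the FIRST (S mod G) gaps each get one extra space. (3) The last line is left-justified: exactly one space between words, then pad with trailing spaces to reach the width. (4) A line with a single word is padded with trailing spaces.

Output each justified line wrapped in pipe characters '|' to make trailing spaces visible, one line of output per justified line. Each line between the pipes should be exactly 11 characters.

Line 1: ['they', 'bird'] (min_width=9, slack=2)
Line 2: ['moon', 'tired'] (min_width=10, slack=1)
Line 3: ['sea'] (min_width=3, slack=8)
Line 4: ['rectangle'] (min_width=9, slack=2)
Line 5: ['line', 'line'] (min_width=9, slack=2)
Line 6: ['old', 'six'] (min_width=7, slack=4)
Line 7: ['open', 'golden'] (min_width=11, slack=0)

Answer: |they   bird|
|moon  tired|
|sea        |
|rectangle  |
|line   line|
|old     six|
|open golden|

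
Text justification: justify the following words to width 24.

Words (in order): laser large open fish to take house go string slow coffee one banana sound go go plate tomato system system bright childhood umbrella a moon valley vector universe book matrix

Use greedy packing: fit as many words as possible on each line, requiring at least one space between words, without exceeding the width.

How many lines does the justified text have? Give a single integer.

Line 1: ['laser', 'large', 'open', 'fish', 'to'] (min_width=24, slack=0)
Line 2: ['take', 'house', 'go', 'string'] (min_width=20, slack=4)
Line 3: ['slow', 'coffee', 'one', 'banana'] (min_width=22, slack=2)
Line 4: ['sound', 'go', 'go', 'plate', 'tomato'] (min_width=24, slack=0)
Line 5: ['system', 'system', 'bright'] (min_width=20, slack=4)
Line 6: ['childhood', 'umbrella', 'a'] (min_width=20, slack=4)
Line 7: ['moon', 'valley', 'vector'] (min_width=18, slack=6)
Line 8: ['universe', 'book', 'matrix'] (min_width=20, slack=4)
Total lines: 8

Answer: 8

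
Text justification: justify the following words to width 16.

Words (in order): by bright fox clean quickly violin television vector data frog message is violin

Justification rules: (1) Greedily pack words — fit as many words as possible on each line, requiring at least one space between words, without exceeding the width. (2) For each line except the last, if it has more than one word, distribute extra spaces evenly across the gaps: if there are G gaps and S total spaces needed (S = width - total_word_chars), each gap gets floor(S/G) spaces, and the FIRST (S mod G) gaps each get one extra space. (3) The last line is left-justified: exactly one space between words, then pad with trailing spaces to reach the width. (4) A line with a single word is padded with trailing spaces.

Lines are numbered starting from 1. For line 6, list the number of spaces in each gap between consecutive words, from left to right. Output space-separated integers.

Answer: 7

Derivation:
Line 1: ['by', 'bright', 'fox'] (min_width=13, slack=3)
Line 2: ['clean', 'quickly'] (min_width=13, slack=3)
Line 3: ['violin'] (min_width=6, slack=10)
Line 4: ['television'] (min_width=10, slack=6)
Line 5: ['vector', 'data', 'frog'] (min_width=16, slack=0)
Line 6: ['message', 'is'] (min_width=10, slack=6)
Line 7: ['violin'] (min_width=6, slack=10)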